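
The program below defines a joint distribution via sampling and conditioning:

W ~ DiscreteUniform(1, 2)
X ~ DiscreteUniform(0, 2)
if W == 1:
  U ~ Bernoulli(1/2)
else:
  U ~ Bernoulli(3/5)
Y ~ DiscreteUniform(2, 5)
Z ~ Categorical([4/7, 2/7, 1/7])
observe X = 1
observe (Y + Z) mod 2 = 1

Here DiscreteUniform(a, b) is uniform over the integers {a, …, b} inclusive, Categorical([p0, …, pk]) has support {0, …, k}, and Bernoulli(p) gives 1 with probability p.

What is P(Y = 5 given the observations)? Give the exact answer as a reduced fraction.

P(Y = 5 | obs) = 5/14

Enumerate traces; 24 have nonzero weight after conditioning:
  (W=1, X=1, U=0, Y=2, Z=1) weight 1/168
  (W=1, X=1, U=0, Y=3, Z=0) weight 1/84
  (W=1, X=1, U=0, Y=3, Z=2) weight 1/336
  (W=1, X=1, U=0, Y=4, Z=1) weight 1/168
  (W=1, X=1, U=0, Y=5, Z=0) weight 1/84
  (W=1, X=1, U=0, Y=5, Z=2) weight 1/336
  (W=1, X=1, U=1, Y=2, Z=1) weight 1/168
  (W=1, X=1, U=1, Y=3, Z=0) weight 1/84
  … 16 more
Group by Y:
  weight(Y=2) = 1/42
  weight(Y=3) = 5/84
  weight(Y=4) = 1/42
  weight(Y=5) = 5/84
Total weight = 1/42 + 5/84 + 1/42 + 5/84 = 1/6
P(Y=2 | obs) = 1/42 / 1/6 = 1/7
P(Y=3 | obs) = 5/84 / 1/6 = 5/14
P(Y=4 | obs) = 1/42 / 1/6 = 1/7
P(Y=5 | obs) = 5/84 / 1/6 = 5/14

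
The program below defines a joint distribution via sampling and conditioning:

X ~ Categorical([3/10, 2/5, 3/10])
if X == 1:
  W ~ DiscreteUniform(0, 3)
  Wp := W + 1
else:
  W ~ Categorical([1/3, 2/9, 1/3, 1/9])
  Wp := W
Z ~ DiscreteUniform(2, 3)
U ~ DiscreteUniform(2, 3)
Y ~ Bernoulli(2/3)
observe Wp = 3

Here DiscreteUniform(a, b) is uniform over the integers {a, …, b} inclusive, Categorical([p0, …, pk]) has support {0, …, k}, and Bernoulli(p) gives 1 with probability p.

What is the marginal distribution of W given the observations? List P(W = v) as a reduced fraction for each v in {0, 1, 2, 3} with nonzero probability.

Enumerate traces; 24 have nonzero weight after conditioning:
  (X=0, W=3, Z=2, U=2, Y=0) weight 1/360
  (X=0, W=3, Z=2, U=2, Y=1) weight 1/180
  (X=0, W=3, Z=2, U=3, Y=0) weight 1/360
  (X=0, W=3, Z=2, U=3, Y=1) weight 1/180
  (X=0, W=3, Z=3, U=2, Y=0) weight 1/360
  (X=0, W=3, Z=3, U=2, Y=1) weight 1/180
  (X=0, W=3, Z=3, U=3, Y=0) weight 1/360
  (X=0, W=3, Z=3, U=3, Y=1) weight 1/180
  (X=1, W=2, Z=2, U=2, Y=0) weight 1/120
  … 15 more
Group by W:
  weight(W=2) = 1/10
  weight(W=3) = 1/15
Total weight = 1/10 + 1/15 = 1/6
P(W=2 | obs) = 1/10 / 1/6 = 3/5
P(W=3 | obs) = 1/15 / 1/6 = 2/5

P(W=2) = 3/5, P(W=3) = 2/5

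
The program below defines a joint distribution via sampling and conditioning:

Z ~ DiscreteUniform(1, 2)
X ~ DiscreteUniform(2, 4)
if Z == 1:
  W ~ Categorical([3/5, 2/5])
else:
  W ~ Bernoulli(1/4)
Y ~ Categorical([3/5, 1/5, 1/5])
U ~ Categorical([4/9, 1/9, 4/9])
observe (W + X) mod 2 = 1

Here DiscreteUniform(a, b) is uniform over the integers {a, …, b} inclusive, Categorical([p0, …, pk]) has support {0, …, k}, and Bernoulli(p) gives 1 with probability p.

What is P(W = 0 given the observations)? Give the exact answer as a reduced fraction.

P(W = 0 | obs) = 27/53

Enumerate traces; 54 have nonzero weight after conditioning:
  (Z=1, X=2, W=1, Y=0, U=0) weight 4/225
  (Z=1, X=2, W=1, Y=0, U=1) weight 1/225
  (Z=1, X=2, W=1, Y=0, U=2) weight 4/225
  (Z=1, X=2, W=1, Y=1, U=0) weight 4/675
  (Z=1, X=2, W=1, Y=1, U=1) weight 1/675
  (Z=1, X=2, W=1, Y=1, U=2) weight 4/675
  (Z=1, X=2, W=1, Y=2, U=0) weight 4/675
  (Z=1, X=2, W=1, Y=2, U=1) weight 1/675
  (Z=1, X=3, W=0, Y=0, U=0) weight 2/75
  … 45 more
Group by W:
  weight(W=0) = 9/40
  weight(W=1) = 13/60
Total weight = 9/40 + 13/60 = 53/120
P(W=0 | obs) = 9/40 / 53/120 = 27/53
P(W=1 | obs) = 13/60 / 53/120 = 26/53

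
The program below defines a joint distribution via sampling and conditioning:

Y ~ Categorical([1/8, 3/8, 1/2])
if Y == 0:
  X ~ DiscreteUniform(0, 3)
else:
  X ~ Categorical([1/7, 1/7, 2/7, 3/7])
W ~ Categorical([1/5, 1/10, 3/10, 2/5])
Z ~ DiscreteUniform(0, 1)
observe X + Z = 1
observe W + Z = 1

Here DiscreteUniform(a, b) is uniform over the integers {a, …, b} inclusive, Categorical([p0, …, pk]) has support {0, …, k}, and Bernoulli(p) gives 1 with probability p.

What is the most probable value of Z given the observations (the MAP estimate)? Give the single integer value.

Enumerate traces; 6 have nonzero weight after conditioning:
  (Y=0, X=0, W=0, Z=1) weight 1/320
  (Y=0, X=1, W=1, Z=0) weight 1/640
  (Y=1, X=0, W=0, Z=1) weight 3/560
  (Y=1, X=1, W=1, Z=0) weight 3/1120
  (Y=2, X=0, W=0, Z=1) weight 1/140
  (Y=2, X=1, W=1, Z=0) weight 1/280
Group by Z:
  weight(Z=0) = 1/128
  weight(Z=1) = 1/64
Total weight = 1/128 + 1/64 = 3/128
P(Z=0 | obs) = 1/128 / 3/128 = 1/3
P(Z=1 | obs) = 1/64 / 3/128 = 2/3
argmax = 1

argmax_v P(Z = v | obs) = 1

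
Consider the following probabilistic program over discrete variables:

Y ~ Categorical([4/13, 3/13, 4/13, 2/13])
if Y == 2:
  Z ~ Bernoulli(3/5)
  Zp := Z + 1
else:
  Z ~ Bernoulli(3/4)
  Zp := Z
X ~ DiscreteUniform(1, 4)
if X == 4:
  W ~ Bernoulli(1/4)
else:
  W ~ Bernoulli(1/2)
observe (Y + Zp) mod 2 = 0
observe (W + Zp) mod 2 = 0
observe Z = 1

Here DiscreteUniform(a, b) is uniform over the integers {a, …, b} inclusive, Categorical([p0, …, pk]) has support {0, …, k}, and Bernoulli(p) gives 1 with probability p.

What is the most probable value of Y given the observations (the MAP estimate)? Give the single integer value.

Enumerate traces; 12 have nonzero weight after conditioning:
  (Y=1, Z=1, X=1, W=1) weight 9/416
  (Y=1, Z=1, X=2, W=1) weight 9/416
  (Y=1, Z=1, X=3, W=1) weight 9/416
  (Y=1, Z=1, X=4, W=1) weight 9/832
  (Y=2, Z=1, X=1, W=0) weight 3/130
  (Y=2, Z=1, X=2, W=0) weight 3/130
  (Y=2, Z=1, X=3, W=0) weight 3/130
  (Y=2, Z=1, X=4, W=0) weight 9/260
  (Y=3, Z=1, X=1, W=1) weight 3/208
  … 3 more
Group by Y:
  weight(Y=1) = 63/832
  weight(Y=2) = 27/260
  weight(Y=3) = 21/416
Total weight = 63/832 + 27/260 + 21/416 = 957/4160
P(Y=1 | obs) = 63/832 / 957/4160 = 105/319
P(Y=2 | obs) = 27/260 / 957/4160 = 144/319
P(Y=3 | obs) = 21/416 / 957/4160 = 70/319
argmax = 2

argmax_v P(Y = v | obs) = 2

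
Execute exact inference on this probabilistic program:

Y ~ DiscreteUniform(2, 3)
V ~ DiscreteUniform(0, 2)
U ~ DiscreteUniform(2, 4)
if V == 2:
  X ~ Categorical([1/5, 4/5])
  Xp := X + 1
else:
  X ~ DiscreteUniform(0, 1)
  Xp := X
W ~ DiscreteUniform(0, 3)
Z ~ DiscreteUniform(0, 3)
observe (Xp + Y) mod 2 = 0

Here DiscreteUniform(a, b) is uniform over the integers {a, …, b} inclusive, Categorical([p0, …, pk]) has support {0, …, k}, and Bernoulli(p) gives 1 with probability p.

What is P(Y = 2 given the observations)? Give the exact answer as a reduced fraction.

P(Y = 2 | obs) = 3/5

Enumerate traces; 288 have nonzero weight after conditioning:
  (Y=2, V=0, U=2, X=0, W=0, Z=0) weight 1/576
  (Y=2, V=0, U=2, X=0, W=0, Z=1) weight 1/576
  (Y=2, V=0, U=2, X=0, W=0, Z=2) weight 1/576
  (Y=2, V=0, U=2, X=0, W=0, Z=3) weight 1/576
  (Y=2, V=0, U=2, X=0, W=1, Z=0) weight 1/576
  (Y=2, V=0, U=2, X=0, W=1, Z=1) weight 1/576
  (Y=2, V=0, U=2, X=0, W=1, Z=2) weight 1/576
  (Y=2, V=0, U=2, X=0, W=1, Z=3) weight 1/576
  (Y=3, V=0, U=2, X=1, W=0, Z=0) weight 1/576
  … 279 more
Group by Y:
  weight(Y=2) = 3/10
  weight(Y=3) = 1/5
Total weight = 3/10 + 1/5 = 1/2
P(Y=2 | obs) = 3/10 / 1/2 = 3/5
P(Y=3 | obs) = 1/5 / 1/2 = 2/5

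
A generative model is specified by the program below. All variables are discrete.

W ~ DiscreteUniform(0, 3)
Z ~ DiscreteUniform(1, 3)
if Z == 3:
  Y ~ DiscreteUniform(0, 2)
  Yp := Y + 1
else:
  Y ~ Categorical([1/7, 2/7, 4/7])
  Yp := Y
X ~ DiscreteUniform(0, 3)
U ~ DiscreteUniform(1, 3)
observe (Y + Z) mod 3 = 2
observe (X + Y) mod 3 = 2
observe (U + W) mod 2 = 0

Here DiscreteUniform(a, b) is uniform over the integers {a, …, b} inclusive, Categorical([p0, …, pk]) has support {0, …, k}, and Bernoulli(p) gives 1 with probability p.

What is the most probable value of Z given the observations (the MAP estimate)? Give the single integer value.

argmax_v P(Z = v | obs) = 3

Enumerate traces; 24 have nonzero weight after conditioning:
  (W=0, Z=1, Y=1, X=1, U=2) weight 1/504
  (W=0, Z=2, Y=0, X=2, U=2) weight 1/1008
  (W=0, Z=3, Y=2, X=0, U=2) weight 1/432
  (W=0, Z=3, Y=2, X=3, U=2) weight 1/432
  (W=1, Z=1, Y=1, X=1, U=1) weight 1/504
  (W=1, Z=1, Y=1, X=1, U=3) weight 1/504
  (W=1, Z=2, Y=0, X=2, U=1) weight 1/1008
  (W=1, Z=2, Y=0, X=2, U=3) weight 1/1008
  … 16 more
Group by Z:
  weight(Z=1) = 1/84
  weight(Z=2) = 1/168
  weight(Z=3) = 1/36
Total weight = 1/84 + 1/168 + 1/36 = 23/504
P(Z=1 | obs) = 1/84 / 23/504 = 6/23
P(Z=2 | obs) = 1/168 / 23/504 = 3/23
P(Z=3 | obs) = 1/36 / 23/504 = 14/23
argmax = 3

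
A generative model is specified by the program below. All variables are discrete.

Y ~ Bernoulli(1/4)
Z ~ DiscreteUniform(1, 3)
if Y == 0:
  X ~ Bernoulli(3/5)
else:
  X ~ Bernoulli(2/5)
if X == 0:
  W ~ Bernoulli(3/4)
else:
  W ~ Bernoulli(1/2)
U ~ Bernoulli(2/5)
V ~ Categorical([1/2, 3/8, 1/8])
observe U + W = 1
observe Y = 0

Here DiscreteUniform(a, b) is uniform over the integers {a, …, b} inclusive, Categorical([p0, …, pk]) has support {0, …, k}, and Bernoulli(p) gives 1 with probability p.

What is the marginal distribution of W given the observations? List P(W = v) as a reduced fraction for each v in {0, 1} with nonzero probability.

Enumerate traces; 36 have nonzero weight after conditioning:
  (Y=0, Z=1, X=0, W=0, U=1, V=0) weight 1/200
  (Y=0, Z=1, X=0, W=0, U=1, V=1) weight 3/800
  (Y=0, Z=1, X=0, W=0, U=1, V=2) weight 1/800
  (Y=0, Z=1, X=0, W=1, U=0, V=0) weight 9/400
  (Y=0, Z=1, X=0, W=1, U=0, V=1) weight 27/1600
  (Y=0, Z=1, X=0, W=1, U=0, V=2) weight 9/1600
  (Y=0, Z=1, X=1, W=0, U=1, V=0) weight 3/200
  (Y=0, Z=1, X=1, W=0, U=1, V=1) weight 9/800
  … 28 more
Group by W:
  weight(W=0) = 3/25
  weight(W=1) = 27/100
Total weight = 3/25 + 27/100 = 39/100
P(W=0 | obs) = 3/25 / 39/100 = 4/13
P(W=1 | obs) = 27/100 / 39/100 = 9/13

P(W=0) = 4/13, P(W=1) = 9/13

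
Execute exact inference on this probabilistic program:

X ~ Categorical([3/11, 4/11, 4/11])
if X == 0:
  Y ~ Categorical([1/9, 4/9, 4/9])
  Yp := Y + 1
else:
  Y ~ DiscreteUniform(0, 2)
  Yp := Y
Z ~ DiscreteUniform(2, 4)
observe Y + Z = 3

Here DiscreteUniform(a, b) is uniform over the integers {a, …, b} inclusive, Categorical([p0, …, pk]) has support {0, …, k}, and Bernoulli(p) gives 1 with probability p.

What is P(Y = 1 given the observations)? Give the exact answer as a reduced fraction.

Enumerate traces; 6 have nonzero weight after conditioning:
  (X=0, Y=0, Z=3) weight 1/99
  (X=0, Y=1, Z=2) weight 4/99
  (X=1, Y=0, Z=3) weight 4/99
  (X=1, Y=1, Z=2) weight 4/99
  (X=2, Y=0, Z=3) weight 4/99
  (X=2, Y=1, Z=2) weight 4/99
Group by Y:
  weight(Y=0) = 1/11
  weight(Y=1) = 4/33
Total weight = 1/11 + 4/33 = 7/33
P(Y=0 | obs) = 1/11 / 7/33 = 3/7
P(Y=1 | obs) = 4/33 / 7/33 = 4/7

P(Y = 1 | obs) = 4/7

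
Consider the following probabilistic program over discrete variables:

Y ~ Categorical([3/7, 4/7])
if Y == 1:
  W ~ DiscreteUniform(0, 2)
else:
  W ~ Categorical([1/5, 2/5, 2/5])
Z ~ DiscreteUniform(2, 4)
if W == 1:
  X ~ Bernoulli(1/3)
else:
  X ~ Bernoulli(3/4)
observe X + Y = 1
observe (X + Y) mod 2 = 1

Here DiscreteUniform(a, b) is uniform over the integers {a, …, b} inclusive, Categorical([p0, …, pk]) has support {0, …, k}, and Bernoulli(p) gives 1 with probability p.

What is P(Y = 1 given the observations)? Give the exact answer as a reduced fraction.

P(Y = 1 | obs) = 8/17

Enumerate traces; 18 have nonzero weight after conditioning:
  (Y=0, W=0, Z=2, X=1) weight 3/140
  (Y=0, W=0, Z=3, X=1) weight 3/140
  (Y=0, W=0, Z=4, X=1) weight 3/140
  (Y=0, W=1, Z=2, X=1) weight 2/105
  (Y=0, W=1, Z=3, X=1) weight 2/105
  (Y=0, W=1, Z=4, X=1) weight 2/105
  (Y=0, W=2, Z=2, X=1) weight 3/70
  (Y=0, W=2, Z=3, X=1) weight 3/70
  (Y=1, W=0, Z=2, X=0) weight 1/63
  … 9 more
Group by Y:
  weight(Y=0) = 1/4
  weight(Y=1) = 2/9
Total weight = 1/4 + 2/9 = 17/36
P(Y=0 | obs) = 1/4 / 17/36 = 9/17
P(Y=1 | obs) = 2/9 / 17/36 = 8/17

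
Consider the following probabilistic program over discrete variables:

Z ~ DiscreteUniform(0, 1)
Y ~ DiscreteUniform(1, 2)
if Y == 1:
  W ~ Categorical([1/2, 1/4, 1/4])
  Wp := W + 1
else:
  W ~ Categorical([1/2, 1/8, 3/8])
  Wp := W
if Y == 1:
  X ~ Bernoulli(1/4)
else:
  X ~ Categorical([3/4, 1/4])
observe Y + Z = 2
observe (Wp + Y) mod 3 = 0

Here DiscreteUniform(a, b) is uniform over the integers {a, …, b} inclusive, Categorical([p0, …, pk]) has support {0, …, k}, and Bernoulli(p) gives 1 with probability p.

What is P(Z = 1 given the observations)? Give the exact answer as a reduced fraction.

Enumerate traces; 4 have nonzero weight after conditioning:
  (Z=0, Y=2, W=1, X=0) weight 3/128
  (Z=0, Y=2, W=1, X=1) weight 1/128
  (Z=1, Y=1, W=1, X=0) weight 3/64
  (Z=1, Y=1, W=1, X=1) weight 1/64
Group by Z:
  weight(Z=0) = 1/32
  weight(Z=1) = 1/16
Total weight = 1/32 + 1/16 = 3/32
P(Z=0 | obs) = 1/32 / 3/32 = 1/3
P(Z=1 | obs) = 1/16 / 3/32 = 2/3

P(Z = 1 | obs) = 2/3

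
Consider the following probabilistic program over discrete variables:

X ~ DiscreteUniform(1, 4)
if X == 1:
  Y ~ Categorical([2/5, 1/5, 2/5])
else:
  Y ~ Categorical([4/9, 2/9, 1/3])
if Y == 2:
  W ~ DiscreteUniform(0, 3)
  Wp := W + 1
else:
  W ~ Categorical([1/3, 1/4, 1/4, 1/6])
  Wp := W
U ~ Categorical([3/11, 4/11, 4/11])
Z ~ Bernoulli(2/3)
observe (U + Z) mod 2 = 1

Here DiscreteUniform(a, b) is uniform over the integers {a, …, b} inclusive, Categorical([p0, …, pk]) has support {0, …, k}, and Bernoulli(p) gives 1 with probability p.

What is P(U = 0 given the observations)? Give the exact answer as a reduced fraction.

P(U = 0 | obs) = 1/3

Enumerate traces; 144 have nonzero weight after conditioning:
  (X=1, Y=0, W=0, U=0, Z=1) weight 1/165
  (X=1, Y=0, W=0, U=1, Z=0) weight 2/495
  (X=1, Y=0, W=0, U=2, Z=1) weight 4/495
  (X=1, Y=0, W=1, U=0, Z=1) weight 1/220
  (X=1, Y=0, W=1, U=1, Z=0) weight 1/330
  (X=1, Y=0, W=1, U=2, Z=1) weight 1/165
  (X=1, Y=0, W=2, U=0, Z=1) weight 1/220
  (X=1, Y=0, W=2, U=1, Z=0) weight 1/330
  … 136 more
Group by U:
  weight(U=0) = 2/11
  weight(U=1) = 4/33
  weight(U=2) = 8/33
Total weight = 2/11 + 4/33 + 8/33 = 6/11
P(U=0 | obs) = 2/11 / 6/11 = 1/3
P(U=1 | obs) = 4/33 / 6/11 = 2/9
P(U=2 | obs) = 8/33 / 6/11 = 4/9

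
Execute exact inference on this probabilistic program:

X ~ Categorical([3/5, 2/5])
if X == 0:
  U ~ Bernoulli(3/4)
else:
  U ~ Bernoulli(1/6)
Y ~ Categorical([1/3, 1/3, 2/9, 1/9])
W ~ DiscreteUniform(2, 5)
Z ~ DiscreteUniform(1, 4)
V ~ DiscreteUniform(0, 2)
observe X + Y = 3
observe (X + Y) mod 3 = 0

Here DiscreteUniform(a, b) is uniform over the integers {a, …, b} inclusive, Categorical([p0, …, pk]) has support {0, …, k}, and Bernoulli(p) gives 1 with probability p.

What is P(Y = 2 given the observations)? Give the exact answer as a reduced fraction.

Enumerate traces; 192 have nonzero weight after conditioning:
  (X=0, U=0, Y=3, W=2, Z=1, V=0) weight 1/2880
  (X=0, U=0, Y=3, W=2, Z=1, V=1) weight 1/2880
  (X=0, U=0, Y=3, W=2, Z=1, V=2) weight 1/2880
  (X=0, U=0, Y=3, W=2, Z=2, V=0) weight 1/2880
  (X=0, U=0, Y=3, W=2, Z=2, V=1) weight 1/2880
  (X=0, U=0, Y=3, W=2, Z=2, V=2) weight 1/2880
  (X=0, U=0, Y=3, W=2, Z=3, V=0) weight 1/2880
  (X=0, U=0, Y=3, W=2, Z=3, V=1) weight 1/2880
  (X=1, U=0, Y=2, W=2, Z=1, V=0) weight 1/648
  … 183 more
Group by Y:
  weight(Y=2) = 4/45
  weight(Y=3) = 1/15
Total weight = 4/45 + 1/15 = 7/45
P(Y=2 | obs) = 4/45 / 7/45 = 4/7
P(Y=3 | obs) = 1/15 / 7/45 = 3/7

P(Y = 2 | obs) = 4/7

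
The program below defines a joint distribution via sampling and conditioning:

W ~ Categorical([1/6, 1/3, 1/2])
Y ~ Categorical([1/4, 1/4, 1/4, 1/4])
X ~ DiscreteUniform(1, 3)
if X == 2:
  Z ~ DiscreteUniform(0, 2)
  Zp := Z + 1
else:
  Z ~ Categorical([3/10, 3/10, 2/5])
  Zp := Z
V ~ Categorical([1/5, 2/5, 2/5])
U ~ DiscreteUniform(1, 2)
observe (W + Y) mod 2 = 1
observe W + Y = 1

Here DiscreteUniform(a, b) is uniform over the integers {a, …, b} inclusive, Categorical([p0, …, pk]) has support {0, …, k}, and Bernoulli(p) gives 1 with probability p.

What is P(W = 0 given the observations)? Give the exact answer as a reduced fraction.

P(W = 0 | obs) = 1/3

Enumerate traces; 108 have nonzero weight after conditioning:
  (W=0, Y=1, X=1, Z=0, V=0, U=1) weight 1/2400
  (W=0, Y=1, X=1, Z=0, V=0, U=2) weight 1/2400
  (W=0, Y=1, X=1, Z=0, V=1, U=1) weight 1/1200
  (W=0, Y=1, X=1, Z=0, V=1, U=2) weight 1/1200
  (W=0, Y=1, X=1, Z=0, V=2, U=1) weight 1/1200
  (W=0, Y=1, X=1, Z=0, V=2, U=2) weight 1/1200
  (W=0, Y=1, X=1, Z=1, V=0, U=1) weight 1/2400
  (W=0, Y=1, X=1, Z=1, V=0, U=2) weight 1/2400
  (W=1, Y=0, X=1, Z=0, V=0, U=1) weight 1/1200
  … 99 more
Group by W:
  weight(W=0) = 1/24
  weight(W=1) = 1/12
Total weight = 1/24 + 1/12 = 1/8
P(W=0 | obs) = 1/24 / 1/8 = 1/3
P(W=1 | obs) = 1/12 / 1/8 = 2/3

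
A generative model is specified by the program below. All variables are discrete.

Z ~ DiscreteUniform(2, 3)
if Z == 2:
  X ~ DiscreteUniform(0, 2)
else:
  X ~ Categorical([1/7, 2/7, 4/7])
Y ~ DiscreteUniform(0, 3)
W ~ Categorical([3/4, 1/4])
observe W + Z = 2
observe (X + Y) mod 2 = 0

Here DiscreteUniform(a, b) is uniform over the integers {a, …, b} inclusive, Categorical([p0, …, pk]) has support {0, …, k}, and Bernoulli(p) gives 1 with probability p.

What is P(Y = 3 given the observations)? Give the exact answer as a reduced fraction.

Enumerate traces; 6 have nonzero weight after conditioning:
  (Z=2, X=0, Y=0, W=0) weight 1/32
  (Z=2, X=0, Y=2, W=0) weight 1/32
  (Z=2, X=1, Y=1, W=0) weight 1/32
  (Z=2, X=1, Y=3, W=0) weight 1/32
  (Z=2, X=2, Y=0, W=0) weight 1/32
  (Z=2, X=2, Y=2, W=0) weight 1/32
Group by Y:
  weight(Y=0) = 1/16
  weight(Y=1) = 1/32
  weight(Y=2) = 1/16
  weight(Y=3) = 1/32
Total weight = 1/16 + 1/32 + 1/16 + 1/32 = 3/16
P(Y=0 | obs) = 1/16 / 3/16 = 1/3
P(Y=1 | obs) = 1/32 / 3/16 = 1/6
P(Y=2 | obs) = 1/16 / 3/16 = 1/3
P(Y=3 | obs) = 1/32 / 3/16 = 1/6

P(Y = 3 | obs) = 1/6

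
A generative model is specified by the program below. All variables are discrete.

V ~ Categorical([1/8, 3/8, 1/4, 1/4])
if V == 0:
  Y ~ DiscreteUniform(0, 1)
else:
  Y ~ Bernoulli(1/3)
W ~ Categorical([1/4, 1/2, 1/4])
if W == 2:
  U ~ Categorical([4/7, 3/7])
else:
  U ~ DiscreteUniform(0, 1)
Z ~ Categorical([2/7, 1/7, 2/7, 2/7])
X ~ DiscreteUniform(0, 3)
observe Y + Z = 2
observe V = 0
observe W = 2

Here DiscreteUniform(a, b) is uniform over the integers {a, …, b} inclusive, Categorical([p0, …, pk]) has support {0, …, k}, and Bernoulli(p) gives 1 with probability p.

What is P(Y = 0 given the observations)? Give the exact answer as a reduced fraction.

P(Y = 0 | obs) = 2/3

Enumerate traces; 16 have nonzero weight after conditioning:
  (V=0, Y=0, W=2, U=0, Z=2, X=0) weight 1/1568
  (V=0, Y=0, W=2, U=0, Z=2, X=1) weight 1/1568
  (V=0, Y=0, W=2, U=0, Z=2, X=2) weight 1/1568
  (V=0, Y=0, W=2, U=0, Z=2, X=3) weight 1/1568
  (V=0, Y=0, W=2, U=1, Z=2, X=0) weight 3/6272
  (V=0, Y=0, W=2, U=1, Z=2, X=1) weight 3/6272
  (V=0, Y=0, W=2, U=1, Z=2, X=2) weight 3/6272
  (V=0, Y=0, W=2, U=1, Z=2, X=3) weight 3/6272
  (V=0, Y=1, W=2, U=0, Z=1, X=0) weight 1/3136
  … 7 more
Group by Y:
  weight(Y=0) = 1/224
  weight(Y=1) = 1/448
Total weight = 1/224 + 1/448 = 3/448
P(Y=0 | obs) = 1/224 / 3/448 = 2/3
P(Y=1 | obs) = 1/448 / 3/448 = 1/3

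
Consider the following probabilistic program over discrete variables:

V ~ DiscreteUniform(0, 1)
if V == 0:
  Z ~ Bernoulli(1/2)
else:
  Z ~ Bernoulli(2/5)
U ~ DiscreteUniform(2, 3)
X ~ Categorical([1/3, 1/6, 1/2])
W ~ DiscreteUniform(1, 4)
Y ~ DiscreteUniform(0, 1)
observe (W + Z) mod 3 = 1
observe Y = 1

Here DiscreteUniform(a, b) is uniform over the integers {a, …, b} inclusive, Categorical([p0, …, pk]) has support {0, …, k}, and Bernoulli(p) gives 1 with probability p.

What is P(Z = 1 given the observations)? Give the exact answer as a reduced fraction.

Enumerate traces; 36 have nonzero weight after conditioning:
  (V=0, Z=0, U=2, X=0, W=1, Y=1) weight 1/192
  (V=0, Z=0, U=2, X=0, W=4, Y=1) weight 1/192
  (V=0, Z=0, U=2, X=1, W=1, Y=1) weight 1/384
  (V=0, Z=0, U=2, X=1, W=4, Y=1) weight 1/384
  (V=0, Z=0, U=2, X=2, W=1, Y=1) weight 1/128
  (V=0, Z=0, U=2, X=2, W=4, Y=1) weight 1/128
  (V=0, Z=0, U=3, X=0, W=1, Y=1) weight 1/192
  (V=0, Z=0, U=3, X=0, W=4, Y=1) weight 1/192
  (V=0, Z=1, U=2, X=0, W=3, Y=1) weight 1/192
  … 27 more
Group by Z:
  weight(Z=0) = 11/80
  weight(Z=1) = 9/160
Total weight = 11/80 + 9/160 = 31/160
P(Z=0 | obs) = 11/80 / 31/160 = 22/31
P(Z=1 | obs) = 9/160 / 31/160 = 9/31

P(Z = 1 | obs) = 9/31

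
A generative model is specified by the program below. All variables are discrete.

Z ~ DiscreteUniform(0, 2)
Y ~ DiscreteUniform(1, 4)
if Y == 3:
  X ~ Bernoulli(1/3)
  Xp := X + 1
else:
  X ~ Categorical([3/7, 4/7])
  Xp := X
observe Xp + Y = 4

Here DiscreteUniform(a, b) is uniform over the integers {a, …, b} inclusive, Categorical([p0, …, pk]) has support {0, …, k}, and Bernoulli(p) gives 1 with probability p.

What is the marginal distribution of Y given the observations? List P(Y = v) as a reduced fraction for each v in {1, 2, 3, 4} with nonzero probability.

P(Y=3) = 14/23, P(Y=4) = 9/23

Enumerate traces; 6 have nonzero weight after conditioning:
  (Z=0, Y=3, X=0) weight 1/18
  (Z=0, Y=4, X=0) weight 1/28
  (Z=1, Y=3, X=0) weight 1/18
  (Z=1, Y=4, X=0) weight 1/28
  (Z=2, Y=3, X=0) weight 1/18
  (Z=2, Y=4, X=0) weight 1/28
Group by Y:
  weight(Y=3) = 1/6
  weight(Y=4) = 3/28
Total weight = 1/6 + 3/28 = 23/84
P(Y=3 | obs) = 1/6 / 23/84 = 14/23
P(Y=4 | obs) = 3/28 / 23/84 = 9/23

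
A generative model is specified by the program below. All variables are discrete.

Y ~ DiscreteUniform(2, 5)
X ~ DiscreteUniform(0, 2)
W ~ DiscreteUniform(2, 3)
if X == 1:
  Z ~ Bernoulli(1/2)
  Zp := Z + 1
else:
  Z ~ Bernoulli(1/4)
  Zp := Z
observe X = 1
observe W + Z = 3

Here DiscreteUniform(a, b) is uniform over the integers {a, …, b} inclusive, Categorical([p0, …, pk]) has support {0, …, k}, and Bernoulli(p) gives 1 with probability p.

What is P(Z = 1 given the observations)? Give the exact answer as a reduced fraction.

P(Z = 1 | obs) = 1/2

Enumerate traces; 8 have nonzero weight after conditioning:
  (Y=2, X=1, W=2, Z=1) weight 1/48
  (Y=2, X=1, W=3, Z=0) weight 1/48
  (Y=3, X=1, W=2, Z=1) weight 1/48
  (Y=3, X=1, W=3, Z=0) weight 1/48
  (Y=4, X=1, W=2, Z=1) weight 1/48
  (Y=4, X=1, W=3, Z=0) weight 1/48
  (Y=5, X=1, W=2, Z=1) weight 1/48
  (Y=5, X=1, W=3, Z=0) weight 1/48
Group by Z:
  weight(Z=0) = 1/12
  weight(Z=1) = 1/12
Total weight = 1/12 + 1/12 = 1/6
P(Z=0 | obs) = 1/12 / 1/6 = 1/2
P(Z=1 | obs) = 1/12 / 1/6 = 1/2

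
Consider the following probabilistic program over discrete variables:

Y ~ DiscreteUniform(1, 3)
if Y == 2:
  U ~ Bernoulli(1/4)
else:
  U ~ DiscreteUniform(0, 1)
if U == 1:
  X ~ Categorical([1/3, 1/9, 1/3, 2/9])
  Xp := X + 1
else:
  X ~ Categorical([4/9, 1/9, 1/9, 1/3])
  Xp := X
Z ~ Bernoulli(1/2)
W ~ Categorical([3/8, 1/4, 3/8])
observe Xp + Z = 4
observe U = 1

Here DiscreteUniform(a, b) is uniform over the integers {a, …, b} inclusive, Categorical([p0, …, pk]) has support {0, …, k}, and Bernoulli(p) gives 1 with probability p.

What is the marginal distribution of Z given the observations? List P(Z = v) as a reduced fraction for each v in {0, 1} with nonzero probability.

Enumerate traces; 18 have nonzero weight after conditioning:
  (Y=1, U=1, X=2, Z=1, W=0) weight 1/96
  (Y=1, U=1, X=2, Z=1, W=1) weight 1/144
  (Y=1, U=1, X=2, Z=1, W=2) weight 1/96
  (Y=1, U=1, X=3, Z=0, W=0) weight 1/144
  (Y=1, U=1, X=3, Z=0, W=1) weight 1/216
  (Y=1, U=1, X=3, Z=0, W=2) weight 1/144
  (Y=2, U=1, X=2, Z=1, W=0) weight 1/192
  (Y=2, U=1, X=2, Z=1, W=1) weight 1/288
  … 10 more
Group by Z:
  weight(Z=0) = 5/108
  weight(Z=1) = 5/72
Total weight = 5/108 + 5/72 = 25/216
P(Z=0 | obs) = 5/108 / 25/216 = 2/5
P(Z=1 | obs) = 5/72 / 25/216 = 3/5

P(Z=0) = 2/5, P(Z=1) = 3/5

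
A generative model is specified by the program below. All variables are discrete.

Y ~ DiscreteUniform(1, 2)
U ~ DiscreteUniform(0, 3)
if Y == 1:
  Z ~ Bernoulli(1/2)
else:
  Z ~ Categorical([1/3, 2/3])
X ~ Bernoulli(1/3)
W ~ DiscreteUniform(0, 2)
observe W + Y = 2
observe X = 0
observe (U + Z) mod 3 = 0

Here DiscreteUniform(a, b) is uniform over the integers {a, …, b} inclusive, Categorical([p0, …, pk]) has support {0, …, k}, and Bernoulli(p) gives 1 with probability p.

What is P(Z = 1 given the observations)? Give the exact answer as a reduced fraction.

P(Z = 1 | obs) = 7/17

Enumerate traces; 6 have nonzero weight after conditioning:
  (Y=1, U=0, Z=0, X=0, W=1) weight 1/72
  (Y=1, U=2, Z=1, X=0, W=1) weight 1/72
  (Y=1, U=3, Z=0, X=0, W=1) weight 1/72
  (Y=2, U=0, Z=0, X=0, W=0) weight 1/108
  (Y=2, U=2, Z=1, X=0, W=0) weight 1/54
  (Y=2, U=3, Z=0, X=0, W=0) weight 1/108
Group by Z:
  weight(Z=0) = 5/108
  weight(Z=1) = 7/216
Total weight = 5/108 + 7/216 = 17/216
P(Z=0 | obs) = 5/108 / 17/216 = 10/17
P(Z=1 | obs) = 7/216 / 17/216 = 7/17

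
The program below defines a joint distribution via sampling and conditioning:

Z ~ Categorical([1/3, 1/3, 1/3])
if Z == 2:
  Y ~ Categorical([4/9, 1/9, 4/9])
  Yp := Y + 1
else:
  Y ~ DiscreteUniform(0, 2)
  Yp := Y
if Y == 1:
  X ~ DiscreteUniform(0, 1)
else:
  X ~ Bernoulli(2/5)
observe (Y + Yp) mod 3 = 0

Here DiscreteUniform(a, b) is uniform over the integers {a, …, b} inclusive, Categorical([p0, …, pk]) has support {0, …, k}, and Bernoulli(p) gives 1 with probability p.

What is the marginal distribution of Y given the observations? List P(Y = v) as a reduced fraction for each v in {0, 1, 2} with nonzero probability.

P(Y=0) = 6/7, P(Y=1) = 1/7

Enumerate traces; 6 have nonzero weight after conditioning:
  (Z=0, Y=0, X=0) weight 1/15
  (Z=0, Y=0, X=1) weight 2/45
  (Z=1, Y=0, X=0) weight 1/15
  (Z=1, Y=0, X=1) weight 2/45
  (Z=2, Y=1, X=0) weight 1/54
  (Z=2, Y=1, X=1) weight 1/54
Group by Y:
  weight(Y=0) = 2/9
  weight(Y=1) = 1/27
Total weight = 2/9 + 1/27 = 7/27
P(Y=0 | obs) = 2/9 / 7/27 = 6/7
P(Y=1 | obs) = 1/27 / 7/27 = 1/7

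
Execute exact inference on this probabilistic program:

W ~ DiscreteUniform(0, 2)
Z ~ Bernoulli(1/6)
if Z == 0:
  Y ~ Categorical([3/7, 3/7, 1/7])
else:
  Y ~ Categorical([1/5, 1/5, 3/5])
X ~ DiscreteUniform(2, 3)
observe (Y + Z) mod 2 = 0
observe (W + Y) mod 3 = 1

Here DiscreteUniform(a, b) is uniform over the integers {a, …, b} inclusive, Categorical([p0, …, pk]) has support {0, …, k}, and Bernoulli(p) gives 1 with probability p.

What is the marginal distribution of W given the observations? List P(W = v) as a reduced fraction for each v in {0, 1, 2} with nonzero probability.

Enumerate traces; 6 have nonzero weight after conditioning:
  (W=0, Z=1, Y=1, X=2) weight 1/180
  (W=0, Z=1, Y=1, X=3) weight 1/180
  (W=1, Z=0, Y=0, X=2) weight 5/84
  (W=1, Z=0, Y=0, X=3) weight 5/84
  (W=2, Z=0, Y=2, X=2) weight 5/252
  (W=2, Z=0, Y=2, X=3) weight 5/252
Group by W:
  weight(W=0) = 1/90
  weight(W=1) = 5/42
  weight(W=2) = 5/126
Total weight = 1/90 + 5/42 + 5/126 = 107/630
P(W=0 | obs) = 1/90 / 107/630 = 7/107
P(W=1 | obs) = 5/42 / 107/630 = 75/107
P(W=2 | obs) = 5/126 / 107/630 = 25/107

P(W=0) = 7/107, P(W=1) = 75/107, P(W=2) = 25/107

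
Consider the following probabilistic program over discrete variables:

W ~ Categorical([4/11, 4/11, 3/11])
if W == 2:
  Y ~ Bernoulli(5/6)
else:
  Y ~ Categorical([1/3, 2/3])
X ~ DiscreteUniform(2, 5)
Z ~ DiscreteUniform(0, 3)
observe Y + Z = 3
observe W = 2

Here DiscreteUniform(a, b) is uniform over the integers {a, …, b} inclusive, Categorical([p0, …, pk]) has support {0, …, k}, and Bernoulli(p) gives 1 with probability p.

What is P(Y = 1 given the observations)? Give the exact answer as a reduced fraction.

P(Y = 1 | obs) = 5/6

Enumerate traces; 8 have nonzero weight after conditioning:
  (W=2, Y=0, X=2, Z=3) weight 1/352
  (W=2, Y=0, X=3, Z=3) weight 1/352
  (W=2, Y=0, X=4, Z=3) weight 1/352
  (W=2, Y=0, X=5, Z=3) weight 1/352
  (W=2, Y=1, X=2, Z=2) weight 5/352
  (W=2, Y=1, X=3, Z=2) weight 5/352
  (W=2, Y=1, X=4, Z=2) weight 5/352
  (W=2, Y=1, X=5, Z=2) weight 5/352
Group by Y:
  weight(Y=0) = 1/88
  weight(Y=1) = 5/88
Total weight = 1/88 + 5/88 = 3/44
P(Y=0 | obs) = 1/88 / 3/44 = 1/6
P(Y=1 | obs) = 5/88 / 3/44 = 5/6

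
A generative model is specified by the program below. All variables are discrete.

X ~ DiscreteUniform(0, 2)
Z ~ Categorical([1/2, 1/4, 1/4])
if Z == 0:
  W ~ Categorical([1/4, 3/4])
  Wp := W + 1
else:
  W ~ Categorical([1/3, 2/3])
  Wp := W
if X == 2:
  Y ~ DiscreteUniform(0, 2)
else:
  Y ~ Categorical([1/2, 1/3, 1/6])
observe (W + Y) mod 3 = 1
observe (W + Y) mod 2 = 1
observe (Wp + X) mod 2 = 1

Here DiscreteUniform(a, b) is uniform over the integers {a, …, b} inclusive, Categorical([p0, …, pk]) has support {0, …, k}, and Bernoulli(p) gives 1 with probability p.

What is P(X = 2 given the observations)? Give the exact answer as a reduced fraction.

Enumerate traces; 9 have nonzero weight after conditioning:
  (X=0, Z=0, W=0, Y=1) weight 1/72
  (X=0, Z=1, W=1, Y=0) weight 1/36
  (X=0, Z=2, W=1, Y=0) weight 1/36
  (X=1, Z=0, W=1, Y=0) weight 1/16
  (X=1, Z=1, W=0, Y=1) weight 1/108
  (X=1, Z=2, W=0, Y=1) weight 1/108
  (X=2, Z=0, W=0, Y=1) weight 1/72
  (X=2, Z=1, W=1, Y=0) weight 1/54
  … 1 more
Group by X:
  weight(X=0) = 5/72
  weight(X=1) = 35/432
  weight(X=2) = 11/216
Total weight = 5/72 + 35/432 + 11/216 = 29/144
P(X=0 | obs) = 5/72 / 29/144 = 10/29
P(X=1 | obs) = 35/432 / 29/144 = 35/87
P(X=2 | obs) = 11/216 / 29/144 = 22/87

P(X = 2 | obs) = 22/87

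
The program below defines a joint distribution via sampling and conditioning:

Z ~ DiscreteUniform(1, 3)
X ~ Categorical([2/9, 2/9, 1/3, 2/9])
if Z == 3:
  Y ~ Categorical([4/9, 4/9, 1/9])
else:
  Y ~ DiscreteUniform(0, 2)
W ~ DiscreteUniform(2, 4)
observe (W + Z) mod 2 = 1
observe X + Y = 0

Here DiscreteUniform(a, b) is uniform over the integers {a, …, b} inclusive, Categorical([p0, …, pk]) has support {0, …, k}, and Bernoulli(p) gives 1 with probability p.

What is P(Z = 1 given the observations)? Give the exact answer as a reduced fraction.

P(Z = 1 | obs) = 6/17

Enumerate traces; 5 have nonzero weight after conditioning:
  (Z=1, X=0, Y=0, W=2) weight 2/243
  (Z=1, X=0, Y=0, W=4) weight 2/243
  (Z=2, X=0, Y=0, W=3) weight 2/243
  (Z=3, X=0, Y=0, W=2) weight 8/729
  (Z=3, X=0, Y=0, W=4) weight 8/729
Group by Z:
  weight(Z=1) = 4/243
  weight(Z=2) = 2/243
  weight(Z=3) = 16/729
Total weight = 4/243 + 2/243 + 16/729 = 34/729
P(Z=1 | obs) = 4/243 / 34/729 = 6/17
P(Z=2 | obs) = 2/243 / 34/729 = 3/17
P(Z=3 | obs) = 16/729 / 34/729 = 8/17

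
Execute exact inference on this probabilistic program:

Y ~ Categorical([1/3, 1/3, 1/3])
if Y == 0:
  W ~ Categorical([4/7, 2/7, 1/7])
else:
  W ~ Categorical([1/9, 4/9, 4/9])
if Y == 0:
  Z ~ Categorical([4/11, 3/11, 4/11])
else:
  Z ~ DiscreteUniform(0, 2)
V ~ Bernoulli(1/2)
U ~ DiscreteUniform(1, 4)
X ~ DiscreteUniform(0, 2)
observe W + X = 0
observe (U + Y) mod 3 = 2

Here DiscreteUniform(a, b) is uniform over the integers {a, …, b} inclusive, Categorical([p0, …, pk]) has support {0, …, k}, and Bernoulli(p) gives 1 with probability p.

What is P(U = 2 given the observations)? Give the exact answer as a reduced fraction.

Enumerate traces; 24 have nonzero weight after conditioning:
  (Y=0, W=0, Z=0, V=0, U=2, X=0) weight 2/693
  (Y=0, W=0, Z=0, V=1, U=2, X=0) weight 2/693
  (Y=0, W=0, Z=1, V=0, U=2, X=0) weight 1/462
  (Y=0, W=0, Z=1, V=1, U=2, X=0) weight 1/462
  (Y=0, W=0, Z=2, V=0, U=2, X=0) weight 2/693
  (Y=0, W=0, Z=2, V=1, U=2, X=0) weight 2/693
  (Y=1, W=0, Z=0, V=0, U=1, X=0) weight 1/1944
  (Y=1, W=0, Z=0, V=0, U=4, X=0) weight 1/1944
  (Y=2, W=0, Z=0, V=0, U=3, X=0) weight 1/1944
  … 15 more
Group by U:
  weight(U=1) = 1/324
  weight(U=2) = 1/63
  weight(U=3) = 1/324
  weight(U=4) = 1/324
Total weight = 1/324 + 1/63 + 1/324 + 1/324 = 19/756
P(U=1 | obs) = 1/324 / 19/756 = 7/57
P(U=2 | obs) = 1/63 / 19/756 = 12/19
P(U=3 | obs) = 1/324 / 19/756 = 7/57
P(U=4 | obs) = 1/324 / 19/756 = 7/57

P(U = 2 | obs) = 12/19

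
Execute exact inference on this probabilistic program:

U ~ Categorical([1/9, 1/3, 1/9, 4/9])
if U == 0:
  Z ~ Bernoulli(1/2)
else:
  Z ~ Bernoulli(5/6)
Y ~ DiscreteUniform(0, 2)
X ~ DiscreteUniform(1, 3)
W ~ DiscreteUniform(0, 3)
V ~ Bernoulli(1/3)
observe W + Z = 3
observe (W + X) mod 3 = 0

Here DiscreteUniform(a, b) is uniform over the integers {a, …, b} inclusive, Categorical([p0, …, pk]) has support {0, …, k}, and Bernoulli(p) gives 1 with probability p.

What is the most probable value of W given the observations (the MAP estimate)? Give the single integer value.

argmax_v P(W = v | obs) = 2

Enumerate traces; 48 have nonzero weight after conditioning:
  (U=0, Z=0, Y=0, X=3, W=3, V=0) weight 1/972
  (U=0, Z=0, Y=0, X=3, W=3, V=1) weight 1/1944
  (U=0, Z=0, Y=1, X=3, W=3, V=0) weight 1/972
  (U=0, Z=0, Y=1, X=3, W=3, V=1) weight 1/1944
  (U=0, Z=0, Y=2, X=3, W=3, V=0) weight 1/972
  (U=0, Z=0, Y=2, X=3, W=3, V=1) weight 1/1944
  (U=0, Z=1, Y=0, X=1, W=2, V=0) weight 1/972
  (U=0, Z=1, Y=0, X=1, W=2, V=1) weight 1/1944
  … 40 more
Group by W:
  weight(W=2) = 43/648
  weight(W=3) = 11/648
Total weight = 43/648 + 11/648 = 1/12
P(W=2 | obs) = 43/648 / 1/12 = 43/54
P(W=3 | obs) = 11/648 / 1/12 = 11/54
argmax = 2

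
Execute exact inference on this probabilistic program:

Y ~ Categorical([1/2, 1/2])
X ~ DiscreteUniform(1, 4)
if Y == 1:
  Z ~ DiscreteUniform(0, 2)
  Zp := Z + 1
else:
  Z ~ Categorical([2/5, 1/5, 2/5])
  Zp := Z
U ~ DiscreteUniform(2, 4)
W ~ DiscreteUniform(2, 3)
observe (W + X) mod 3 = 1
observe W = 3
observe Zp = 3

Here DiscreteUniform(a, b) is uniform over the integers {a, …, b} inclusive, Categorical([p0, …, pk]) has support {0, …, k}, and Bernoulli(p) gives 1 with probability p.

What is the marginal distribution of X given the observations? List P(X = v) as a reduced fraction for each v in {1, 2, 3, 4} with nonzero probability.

Enumerate traces; 6 have nonzero weight after conditioning:
  (Y=1, X=1, Z=2, U=2, W=3) weight 1/144
  (Y=1, X=1, Z=2, U=3, W=3) weight 1/144
  (Y=1, X=1, Z=2, U=4, W=3) weight 1/144
  (Y=1, X=4, Z=2, U=2, W=3) weight 1/144
  (Y=1, X=4, Z=2, U=3, W=3) weight 1/144
  (Y=1, X=4, Z=2, U=4, W=3) weight 1/144
Group by X:
  weight(X=1) = 1/48
  weight(X=4) = 1/48
Total weight = 1/48 + 1/48 = 1/24
P(X=1 | obs) = 1/48 / 1/24 = 1/2
P(X=4 | obs) = 1/48 / 1/24 = 1/2

P(X=1) = 1/2, P(X=4) = 1/2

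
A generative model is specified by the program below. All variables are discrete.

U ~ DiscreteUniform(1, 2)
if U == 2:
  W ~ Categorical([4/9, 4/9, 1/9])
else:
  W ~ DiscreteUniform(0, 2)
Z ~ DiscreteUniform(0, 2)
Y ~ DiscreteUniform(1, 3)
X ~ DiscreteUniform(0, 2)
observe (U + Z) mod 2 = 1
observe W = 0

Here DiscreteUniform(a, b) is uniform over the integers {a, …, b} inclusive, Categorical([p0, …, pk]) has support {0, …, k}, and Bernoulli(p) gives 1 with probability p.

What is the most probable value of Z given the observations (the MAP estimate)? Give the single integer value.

Enumerate traces; 27 have nonzero weight after conditioning:
  (U=1, W=0, Z=0, Y=1, X=0) weight 1/162
  (U=1, W=0, Z=0, Y=1, X=1) weight 1/162
  (U=1, W=0, Z=0, Y=1, X=2) weight 1/162
  (U=1, W=0, Z=0, Y=2, X=0) weight 1/162
  (U=1, W=0, Z=0, Y=2, X=1) weight 1/162
  (U=1, W=0, Z=0, Y=2, X=2) weight 1/162
  (U=1, W=0, Z=0, Y=3, X=0) weight 1/162
  (U=1, W=0, Z=0, Y=3, X=1) weight 1/162
  (U=1, W=0, Z=2, Y=1, X=0) weight 1/162
  (U=2, W=0, Z=1, Y=1, X=0) weight 2/243
  … 17 more
Group by Z:
  weight(Z=0) = 1/18
  weight(Z=1) = 2/27
  weight(Z=2) = 1/18
Total weight = 1/18 + 2/27 + 1/18 = 5/27
P(Z=0 | obs) = 1/18 / 5/27 = 3/10
P(Z=1 | obs) = 2/27 / 5/27 = 2/5
P(Z=2 | obs) = 1/18 / 5/27 = 3/10
argmax = 1

argmax_v P(Z = v | obs) = 1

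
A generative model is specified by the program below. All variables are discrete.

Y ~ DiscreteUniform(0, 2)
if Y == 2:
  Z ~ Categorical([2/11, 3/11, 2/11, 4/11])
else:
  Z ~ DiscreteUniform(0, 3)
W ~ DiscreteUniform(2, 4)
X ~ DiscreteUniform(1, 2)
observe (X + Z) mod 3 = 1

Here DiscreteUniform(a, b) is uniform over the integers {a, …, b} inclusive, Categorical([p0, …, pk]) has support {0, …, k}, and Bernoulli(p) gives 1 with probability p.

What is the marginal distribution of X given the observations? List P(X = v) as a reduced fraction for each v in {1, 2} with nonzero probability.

P(X=1) = 34/49, P(X=2) = 15/49

Enumerate traces; 27 have nonzero weight after conditioning:
  (Y=0, Z=0, W=2, X=1) weight 1/72
  (Y=0, Z=0, W=3, X=1) weight 1/72
  (Y=0, Z=0, W=4, X=1) weight 1/72
  (Y=0, Z=2, W=2, X=2) weight 1/72
  (Y=0, Z=2, W=3, X=2) weight 1/72
  (Y=0, Z=2, W=4, X=2) weight 1/72
  (Y=0, Z=3, W=2, X=1) weight 1/72
  (Y=0, Z=3, W=3, X=1) weight 1/72
  … 19 more
Group by X:
  weight(X=1) = 17/66
  weight(X=2) = 5/44
Total weight = 17/66 + 5/44 = 49/132
P(X=1 | obs) = 17/66 / 49/132 = 34/49
P(X=2 | obs) = 5/44 / 49/132 = 15/49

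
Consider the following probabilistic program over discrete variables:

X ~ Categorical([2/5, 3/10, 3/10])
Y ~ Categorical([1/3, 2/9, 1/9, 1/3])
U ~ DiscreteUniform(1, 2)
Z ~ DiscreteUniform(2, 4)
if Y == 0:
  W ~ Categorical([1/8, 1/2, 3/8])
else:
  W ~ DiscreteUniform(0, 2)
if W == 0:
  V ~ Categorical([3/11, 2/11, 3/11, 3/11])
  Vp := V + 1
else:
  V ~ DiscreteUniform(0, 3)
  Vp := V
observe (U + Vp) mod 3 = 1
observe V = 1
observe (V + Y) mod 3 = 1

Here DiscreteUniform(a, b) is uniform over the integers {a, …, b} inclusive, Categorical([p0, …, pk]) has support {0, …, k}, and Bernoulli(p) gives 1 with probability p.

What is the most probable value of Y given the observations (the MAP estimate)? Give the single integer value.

Enumerate traces; 18 have nonzero weight after conditioning:
  (X=0, Y=0, U=2, Z=2, W=0, V=1) weight 1/1980
  (X=0, Y=0, U=2, Z=3, W=0, V=1) weight 1/1980
  (X=0, Y=0, U=2, Z=4, W=0, V=1) weight 1/1980
  (X=0, Y=3, U=2, Z=2, W=0, V=1) weight 2/1485
  (X=0, Y=3, U=2, Z=3, W=0, V=1) weight 2/1485
  (X=0, Y=3, U=2, Z=4, W=0, V=1) weight 2/1485
  (X=1, Y=0, U=2, Z=2, W=0, V=1) weight 1/2640
  (X=1, Y=0, U=2, Z=3, W=0, V=1) weight 1/2640
  … 10 more
Group by Y:
  weight(Y=0) = 1/264
  weight(Y=3) = 1/99
Total weight = 1/264 + 1/99 = 1/72
P(Y=0 | obs) = 1/264 / 1/72 = 3/11
P(Y=3 | obs) = 1/99 / 1/72 = 8/11
argmax = 3

argmax_v P(Y = v | obs) = 3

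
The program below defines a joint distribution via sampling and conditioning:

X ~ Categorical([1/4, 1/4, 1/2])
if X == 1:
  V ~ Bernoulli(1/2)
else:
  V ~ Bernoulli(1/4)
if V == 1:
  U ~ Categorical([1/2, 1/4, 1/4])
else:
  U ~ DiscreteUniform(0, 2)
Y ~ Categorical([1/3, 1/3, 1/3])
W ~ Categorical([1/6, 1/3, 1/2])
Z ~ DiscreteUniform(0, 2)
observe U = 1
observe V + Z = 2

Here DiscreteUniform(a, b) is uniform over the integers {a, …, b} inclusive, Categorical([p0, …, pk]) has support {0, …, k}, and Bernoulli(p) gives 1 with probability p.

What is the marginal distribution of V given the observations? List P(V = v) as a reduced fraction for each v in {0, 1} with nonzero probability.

Enumerate traces; 54 have nonzero weight after conditioning:
  (X=0, V=0, U=1, Y=0, W=0, Z=2) weight 1/864
  (X=0, V=0, U=1, Y=0, W=1, Z=2) weight 1/432
  (X=0, V=0, U=1, Y=0, W=2, Z=2) weight 1/288
  (X=0, V=0, U=1, Y=1, W=0, Z=2) weight 1/864
  (X=0, V=0, U=1, Y=1, W=1, Z=2) weight 1/432
  (X=0, V=0, U=1, Y=1, W=2, Z=2) weight 1/288
  (X=0, V=0, U=1, Y=2, W=0, Z=2) weight 1/864
  (X=0, V=0, U=1, Y=2, W=1, Z=2) weight 1/432
  (X=0, V=1, U=1, Y=0, W=0, Z=1) weight 1/3456
  … 45 more
Group by V:
  weight(V=0) = 11/144
  weight(V=1) = 5/192
Total weight = 11/144 + 5/192 = 59/576
P(V=0 | obs) = 11/144 / 59/576 = 44/59
P(V=1 | obs) = 5/192 / 59/576 = 15/59

P(V=0) = 44/59, P(V=1) = 15/59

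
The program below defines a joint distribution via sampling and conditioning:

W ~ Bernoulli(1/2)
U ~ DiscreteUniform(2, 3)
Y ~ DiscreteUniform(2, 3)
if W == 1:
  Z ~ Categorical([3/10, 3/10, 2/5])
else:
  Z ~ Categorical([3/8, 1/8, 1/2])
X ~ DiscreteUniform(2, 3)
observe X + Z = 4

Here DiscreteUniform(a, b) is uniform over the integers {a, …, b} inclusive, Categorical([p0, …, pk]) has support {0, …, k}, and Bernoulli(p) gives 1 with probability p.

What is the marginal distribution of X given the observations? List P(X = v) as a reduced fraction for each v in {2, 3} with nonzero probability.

P(X=2) = 36/53, P(X=3) = 17/53

Enumerate traces; 16 have nonzero weight after conditioning:
  (W=0, U=2, Y=2, Z=1, X=3) weight 1/128
  (W=0, U=2, Y=2, Z=2, X=2) weight 1/32
  (W=0, U=2, Y=3, Z=1, X=3) weight 1/128
  (W=0, U=2, Y=3, Z=2, X=2) weight 1/32
  (W=0, U=3, Y=2, Z=1, X=3) weight 1/128
  (W=0, U=3, Y=2, Z=2, X=2) weight 1/32
  (W=0, U=3, Y=3, Z=1, X=3) weight 1/128
  (W=0, U=3, Y=3, Z=2, X=2) weight 1/32
  … 8 more
Group by X:
  weight(X=2) = 9/40
  weight(X=3) = 17/160
Total weight = 9/40 + 17/160 = 53/160
P(X=2 | obs) = 9/40 / 53/160 = 36/53
P(X=3 | obs) = 17/160 / 53/160 = 17/53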